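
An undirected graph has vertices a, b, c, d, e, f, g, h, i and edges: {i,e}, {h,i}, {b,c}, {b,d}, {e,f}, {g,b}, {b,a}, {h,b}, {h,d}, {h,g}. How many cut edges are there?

The edges on the cycle h-g-b-d-h are not bridges since each lies on that cycle.
But removing e - i disconnects e from i; removing b - c disconnects b from c; removing b - a disconnects b from a; removing i - h disconnects i from h — these are bridges.
In total 5 edges are bridges.

5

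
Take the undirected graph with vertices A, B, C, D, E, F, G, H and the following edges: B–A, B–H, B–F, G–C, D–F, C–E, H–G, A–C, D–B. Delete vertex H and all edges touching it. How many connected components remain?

With H gone, the remaining components are: {A, B, C, D, E, F, G}.
That is 1 component.

1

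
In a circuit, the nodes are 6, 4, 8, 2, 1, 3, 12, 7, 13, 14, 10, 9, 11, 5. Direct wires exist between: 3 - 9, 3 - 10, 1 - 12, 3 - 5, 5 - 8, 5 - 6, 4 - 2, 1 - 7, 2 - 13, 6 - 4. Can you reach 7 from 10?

No

The component containing 10 is {2, 3, 4, 5, 6, 8, 9, 10, 13}, and 7 is not in it.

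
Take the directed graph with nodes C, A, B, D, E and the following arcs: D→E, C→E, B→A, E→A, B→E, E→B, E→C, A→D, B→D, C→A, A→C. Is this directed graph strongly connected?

Yes

From D we can reach every vertex (A, B, C, D, E), and every vertex can reach D (A, B, C, D, E). So the whole graph is one strongly connected component.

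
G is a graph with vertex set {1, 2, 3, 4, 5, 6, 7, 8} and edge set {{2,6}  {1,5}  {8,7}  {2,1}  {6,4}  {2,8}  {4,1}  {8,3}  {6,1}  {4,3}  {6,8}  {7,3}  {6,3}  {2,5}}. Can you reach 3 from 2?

From 2 we can reach 1, 2, 3, 4, 5, 6, 7, 8, which includes 3.

Yes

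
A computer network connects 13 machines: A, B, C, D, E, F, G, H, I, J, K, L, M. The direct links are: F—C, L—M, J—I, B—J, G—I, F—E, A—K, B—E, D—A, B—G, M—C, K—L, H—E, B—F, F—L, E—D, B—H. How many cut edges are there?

0

The edges on the cycle B-H-E-B are not bridges since each lies on that cycle.
Every edge lies on some cycle, so there are no bridges.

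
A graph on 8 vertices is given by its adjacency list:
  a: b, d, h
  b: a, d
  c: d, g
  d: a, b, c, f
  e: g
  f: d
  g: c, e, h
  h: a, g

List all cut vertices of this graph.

Removing d increases the component count from 1 to 2, so d is a cut vertex.
Removing g increases the component count from 1 to 2, so g is a cut vertex.
By contrast removing e leaves 1 component; it is not a cut vertex. No other vertex is a cut vertex either.

d, g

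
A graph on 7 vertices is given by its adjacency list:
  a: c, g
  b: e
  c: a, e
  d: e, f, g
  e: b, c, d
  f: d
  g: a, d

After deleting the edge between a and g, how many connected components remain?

a and g are still connected via a-c-e-d-g, so the component count stays at 1.

1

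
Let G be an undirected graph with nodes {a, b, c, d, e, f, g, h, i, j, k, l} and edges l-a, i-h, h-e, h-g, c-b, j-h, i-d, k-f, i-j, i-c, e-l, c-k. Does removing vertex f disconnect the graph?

No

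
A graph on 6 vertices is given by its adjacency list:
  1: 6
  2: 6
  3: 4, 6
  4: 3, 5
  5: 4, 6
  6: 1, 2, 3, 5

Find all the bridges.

The edges on the cycle 3-4-5-6-3 are not bridges since each lies on that cycle.
But removing 6-2 disconnects 6 from 2; removing 6-1 disconnects 6 from 1 — these are bridges.

1-6, 2-6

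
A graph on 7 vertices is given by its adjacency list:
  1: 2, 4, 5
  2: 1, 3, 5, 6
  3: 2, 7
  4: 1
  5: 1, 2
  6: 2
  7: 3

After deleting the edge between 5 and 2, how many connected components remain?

1

5 and 2 are still connected via 5-1-2, so the component count stays at 1.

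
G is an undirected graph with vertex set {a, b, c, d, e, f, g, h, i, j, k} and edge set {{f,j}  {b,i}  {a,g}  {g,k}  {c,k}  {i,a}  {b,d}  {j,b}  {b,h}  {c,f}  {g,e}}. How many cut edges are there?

3

The edges on the cycle c-f-j-b-i-a-g-k-c are not bridges since each lies on that cycle.
But removing h—b disconnects h from b; removing e—g disconnects e from g; removing d—b disconnects d from b — these are bridges.
That makes 3 bridges.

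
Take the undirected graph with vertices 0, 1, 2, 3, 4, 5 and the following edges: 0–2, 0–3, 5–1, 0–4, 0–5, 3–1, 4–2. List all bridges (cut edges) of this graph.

The edges on the cycle 0-4-2-0 are not bridges since each lies on that cycle.
Every edge lies on some cycle, so there are no bridges.

none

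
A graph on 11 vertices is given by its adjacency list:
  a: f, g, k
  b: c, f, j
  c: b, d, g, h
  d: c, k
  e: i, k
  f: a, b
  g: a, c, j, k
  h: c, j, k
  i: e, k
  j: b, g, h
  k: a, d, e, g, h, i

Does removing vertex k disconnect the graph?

Yes

Deleting k raises the number of components from 1 to 2, so k is a cut vertex.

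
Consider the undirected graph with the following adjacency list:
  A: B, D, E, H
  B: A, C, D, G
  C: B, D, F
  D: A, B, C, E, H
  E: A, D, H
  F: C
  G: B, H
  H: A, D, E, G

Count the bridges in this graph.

1

The edges on the cycle B-D-H-G-B are not bridges since each lies on that cycle.
But removing C-F disconnects C from F — this is a bridge.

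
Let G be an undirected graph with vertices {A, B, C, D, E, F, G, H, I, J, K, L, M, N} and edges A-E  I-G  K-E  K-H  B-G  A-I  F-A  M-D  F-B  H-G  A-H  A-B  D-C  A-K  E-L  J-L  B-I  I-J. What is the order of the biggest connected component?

N is isolated — a component by itself.
Starting from C we can reach C, D, M. That is one component of size 3.
Starting from A we can reach A, B, E, F, G, H, I, J, K, L. That is one component of size 10.
The largest has 10 vertices.

10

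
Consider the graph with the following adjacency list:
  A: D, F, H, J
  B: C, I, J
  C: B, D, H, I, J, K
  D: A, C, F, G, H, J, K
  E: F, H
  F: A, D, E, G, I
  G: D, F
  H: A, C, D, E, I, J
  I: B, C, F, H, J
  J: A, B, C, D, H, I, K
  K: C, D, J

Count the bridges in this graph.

0

The edges on the cycle D-F-G-D are not bridges since each lies on that cycle.
Every edge lies on some cycle, so there are no bridges.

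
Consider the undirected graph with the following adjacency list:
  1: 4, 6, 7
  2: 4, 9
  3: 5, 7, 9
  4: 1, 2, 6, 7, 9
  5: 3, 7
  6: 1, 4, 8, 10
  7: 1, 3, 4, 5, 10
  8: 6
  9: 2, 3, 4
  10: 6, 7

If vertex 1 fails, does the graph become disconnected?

No

Deleting 1 leaves 1 component (was 1) (its neighbors 4, 6, 7 remain connected to each other), so 1 is not a cut vertex.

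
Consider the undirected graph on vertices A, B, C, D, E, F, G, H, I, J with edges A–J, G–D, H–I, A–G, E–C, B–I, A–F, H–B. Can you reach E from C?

From C we can reach C, E, which includes E.

Yes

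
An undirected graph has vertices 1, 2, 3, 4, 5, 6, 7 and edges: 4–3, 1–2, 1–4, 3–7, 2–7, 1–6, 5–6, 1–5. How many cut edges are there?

0

The edges on the cycle 1-5-6-1 are not bridges since each lies on that cycle.
Every edge lies on some cycle, so there are no bridges.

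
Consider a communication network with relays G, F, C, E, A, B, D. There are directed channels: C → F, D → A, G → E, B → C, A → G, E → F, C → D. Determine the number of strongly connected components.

7

{D} is an SCC by itself.
{A} is an SCC by itself.
{C} is an SCC by itself.
{B} is an SCC by itself.
{E} is an SCC by itself.
(and 2 more singleton SCCs)
That gives 7 strongly connected components.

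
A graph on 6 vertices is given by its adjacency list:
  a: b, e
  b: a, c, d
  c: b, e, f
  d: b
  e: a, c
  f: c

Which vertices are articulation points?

b, c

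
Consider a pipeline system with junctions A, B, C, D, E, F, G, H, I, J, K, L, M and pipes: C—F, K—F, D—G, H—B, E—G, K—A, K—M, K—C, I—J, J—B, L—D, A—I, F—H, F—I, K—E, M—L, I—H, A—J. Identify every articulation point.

Removing K increases the component count from 1 to 2, so K is a cut vertex.
By contrast removing D leaves 1 component; it is not a cut vertex. No other vertex is a cut vertex either.

K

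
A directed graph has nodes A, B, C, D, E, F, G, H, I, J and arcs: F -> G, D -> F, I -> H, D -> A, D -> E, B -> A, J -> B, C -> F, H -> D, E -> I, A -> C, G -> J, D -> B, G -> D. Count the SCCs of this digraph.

1

{A, B, C, D, E, F, G, H, I, J} are all mutually reachable — one SCC of size 10.
That gives 1 strongly connected component.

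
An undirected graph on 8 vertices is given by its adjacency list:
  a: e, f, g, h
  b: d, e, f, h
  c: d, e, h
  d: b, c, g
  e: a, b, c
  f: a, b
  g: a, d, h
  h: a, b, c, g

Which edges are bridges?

none

The edges on the cycle c-e-b-f-a-h-c are not bridges since each lies on that cycle.
Every edge lies on some cycle, so there are no bridges.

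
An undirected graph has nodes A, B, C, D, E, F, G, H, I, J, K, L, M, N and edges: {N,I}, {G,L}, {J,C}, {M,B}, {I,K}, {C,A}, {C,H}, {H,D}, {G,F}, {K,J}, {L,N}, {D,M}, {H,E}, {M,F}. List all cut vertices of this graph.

C, H, M

Removing C increases the component count from 1 to 2, so C is a cut vertex.
Removing H increases the component count from 1 to 2, so H is a cut vertex.
Removing M increases the component count from 1 to 2, so M is a cut vertex.
By contrast removing K leaves 1 component; it is not a cut vertex. No other vertex is a cut vertex either.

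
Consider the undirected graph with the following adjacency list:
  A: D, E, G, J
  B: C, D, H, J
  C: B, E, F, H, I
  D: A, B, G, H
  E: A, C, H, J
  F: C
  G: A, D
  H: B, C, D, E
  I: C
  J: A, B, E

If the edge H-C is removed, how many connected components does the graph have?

1

H and C are still connected via H-B-C, so the component count stays at 1.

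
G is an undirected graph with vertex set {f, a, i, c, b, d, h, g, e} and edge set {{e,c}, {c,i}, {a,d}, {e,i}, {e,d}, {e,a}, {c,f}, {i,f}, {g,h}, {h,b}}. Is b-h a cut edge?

Removing b-h leaves no path between b and h: the component count goes from 2 to 3. So it is a bridge.

Yes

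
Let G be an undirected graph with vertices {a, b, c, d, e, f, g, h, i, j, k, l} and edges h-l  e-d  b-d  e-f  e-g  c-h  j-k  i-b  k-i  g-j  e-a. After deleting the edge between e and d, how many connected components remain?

2

e and d are still connected via e-g-j-k-i-b-d, so the component count stays at 2.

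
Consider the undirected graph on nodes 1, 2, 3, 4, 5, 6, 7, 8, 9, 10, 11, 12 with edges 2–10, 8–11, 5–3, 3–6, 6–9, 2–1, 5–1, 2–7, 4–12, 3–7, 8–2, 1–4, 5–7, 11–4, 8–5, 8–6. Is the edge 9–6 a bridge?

Removing 9–6 leaves no path between 9 and 6: the component count goes from 1 to 2. So it is a bridge.

Yes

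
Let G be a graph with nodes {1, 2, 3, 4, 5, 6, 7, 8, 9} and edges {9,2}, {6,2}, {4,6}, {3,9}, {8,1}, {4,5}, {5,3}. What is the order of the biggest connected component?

6

7 is isolated — a component by itself.
Starting from 1 we can reach 1, 8. That is one component of size 2.
Starting from 2 we can reach 2, 3, 4, 5, 6, 9. That is one component of size 6.
The largest has 6 vertices.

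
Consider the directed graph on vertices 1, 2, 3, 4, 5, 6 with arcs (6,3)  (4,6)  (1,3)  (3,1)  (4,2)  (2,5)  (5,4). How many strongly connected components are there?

{2, 4, 5} are all mutually reachable — one SCC of size 3.
{1, 3} are all mutually reachable — one SCC of size 2.
{6} is an SCC by itself.
That gives 3 strongly connected components.

3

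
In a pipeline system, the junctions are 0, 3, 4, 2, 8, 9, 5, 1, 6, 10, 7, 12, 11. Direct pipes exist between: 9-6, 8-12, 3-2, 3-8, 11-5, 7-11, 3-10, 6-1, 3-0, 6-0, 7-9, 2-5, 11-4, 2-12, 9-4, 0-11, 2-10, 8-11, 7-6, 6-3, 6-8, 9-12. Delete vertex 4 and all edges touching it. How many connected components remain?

With 4 gone, the remaining components are: {0, 1, 2, 3, 5, 6, 7, 8, 9, 10, 11, 12}.
That is 1 component.

1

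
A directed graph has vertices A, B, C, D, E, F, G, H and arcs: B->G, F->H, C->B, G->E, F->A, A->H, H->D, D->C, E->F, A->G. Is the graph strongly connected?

From D we can reach every vertex (A, B, C, D, E, F, G, H), and every vertex can reach D (A, B, C, D, E, F, G, H). So the whole graph is one strongly connected component.

Yes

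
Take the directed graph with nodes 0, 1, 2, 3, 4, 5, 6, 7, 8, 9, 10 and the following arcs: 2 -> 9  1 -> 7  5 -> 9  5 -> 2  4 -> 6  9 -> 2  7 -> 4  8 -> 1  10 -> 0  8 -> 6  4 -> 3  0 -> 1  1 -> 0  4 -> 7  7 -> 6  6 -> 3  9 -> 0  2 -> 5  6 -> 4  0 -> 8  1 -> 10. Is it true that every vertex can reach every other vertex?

No

There is no directed path from 10 to 2, so the graph is not strongly connected.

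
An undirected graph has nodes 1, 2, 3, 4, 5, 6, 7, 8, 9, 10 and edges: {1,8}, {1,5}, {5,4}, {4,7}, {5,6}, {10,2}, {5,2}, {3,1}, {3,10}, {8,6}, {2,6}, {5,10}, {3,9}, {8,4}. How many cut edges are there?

2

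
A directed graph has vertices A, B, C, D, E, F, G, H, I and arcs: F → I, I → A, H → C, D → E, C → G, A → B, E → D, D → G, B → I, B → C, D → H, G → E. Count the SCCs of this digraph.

{C, D, E, G, H} are all mutually reachable — one SCC of size 5.
{A, B, I} are all mutually reachable — one SCC of size 3.
{F} is an SCC by itself.
That gives 3 strongly connected components.

3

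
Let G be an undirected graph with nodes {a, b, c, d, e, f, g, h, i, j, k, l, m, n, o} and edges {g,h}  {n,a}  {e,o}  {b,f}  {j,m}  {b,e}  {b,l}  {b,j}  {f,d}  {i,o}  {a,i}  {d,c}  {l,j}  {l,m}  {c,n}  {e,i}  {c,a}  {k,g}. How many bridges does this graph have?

The edges on the cycle c-n-a-c are not bridges since each lies on that cycle.
But removing g—h disconnects g from h; removing k—g disconnects k from g — these are bridges.
That makes 2 bridges.

2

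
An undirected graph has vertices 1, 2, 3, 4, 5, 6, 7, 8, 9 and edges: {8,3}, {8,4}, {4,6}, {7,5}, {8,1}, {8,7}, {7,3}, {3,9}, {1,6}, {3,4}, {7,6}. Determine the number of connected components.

2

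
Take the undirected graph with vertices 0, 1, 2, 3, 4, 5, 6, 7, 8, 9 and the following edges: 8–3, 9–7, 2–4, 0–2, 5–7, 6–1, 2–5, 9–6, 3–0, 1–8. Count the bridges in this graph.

The edges on the cycle 9-6-1-8-3-0-2-5-7-9 are not bridges since each lies on that cycle.
But removing 4–2 disconnects 4 from 2 — this is a bridge.

1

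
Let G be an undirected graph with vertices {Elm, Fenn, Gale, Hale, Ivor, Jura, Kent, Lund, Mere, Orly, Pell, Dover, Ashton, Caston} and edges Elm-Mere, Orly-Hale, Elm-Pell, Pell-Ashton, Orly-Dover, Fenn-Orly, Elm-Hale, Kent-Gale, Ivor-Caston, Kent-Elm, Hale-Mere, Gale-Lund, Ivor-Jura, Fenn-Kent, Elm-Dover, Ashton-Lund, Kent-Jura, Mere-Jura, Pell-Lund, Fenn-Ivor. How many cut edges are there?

The edges on the cycle Fenn-Ivor-Jura-Mere-Hale-Elm-Kent-Fenn are not bridges since each lies on that cycle.
But removing Caston-Ivor disconnects Caston from Ivor — this is a bridge.

1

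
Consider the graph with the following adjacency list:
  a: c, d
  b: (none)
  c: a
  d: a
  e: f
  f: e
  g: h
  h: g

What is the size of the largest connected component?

b is isolated — a component by itself.
Starting from g we can reach g, h. That is one component of size 2.
Starting from e we can reach e, f. That is one component of size 2.
Starting from a we can reach a, c, d. That is one component of size 3.
The largest has 3 vertices.

3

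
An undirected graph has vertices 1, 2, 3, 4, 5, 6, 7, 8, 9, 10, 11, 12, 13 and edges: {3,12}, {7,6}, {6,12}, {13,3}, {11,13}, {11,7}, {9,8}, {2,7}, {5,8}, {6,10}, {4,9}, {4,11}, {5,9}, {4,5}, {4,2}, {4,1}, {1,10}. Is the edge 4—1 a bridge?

After removing 4—1, the path 4-2-7-6-10-1 still connects them, so the edge is not a bridge.

No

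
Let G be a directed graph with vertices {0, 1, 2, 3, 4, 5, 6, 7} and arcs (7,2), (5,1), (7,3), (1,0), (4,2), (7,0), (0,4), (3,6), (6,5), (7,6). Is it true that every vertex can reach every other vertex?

There is no directed path from 1 to 7, so the graph is not strongly connected.

No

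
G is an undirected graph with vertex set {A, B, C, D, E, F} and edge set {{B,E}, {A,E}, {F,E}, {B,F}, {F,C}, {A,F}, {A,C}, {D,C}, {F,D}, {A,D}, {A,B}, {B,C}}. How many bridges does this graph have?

The edges on the cycle A-B-C-F-A are not bridges since each lies on that cycle.
Every edge lies on some cycle, so there are no bridges.

0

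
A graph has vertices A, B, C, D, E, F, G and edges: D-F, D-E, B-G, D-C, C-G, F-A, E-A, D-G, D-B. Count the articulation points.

1

Removing D increases the component count from 1 to 2, so D is a cut vertex.
By contrast removing C leaves 1 component; it is not a cut vertex. No other vertex is a cut vertex either.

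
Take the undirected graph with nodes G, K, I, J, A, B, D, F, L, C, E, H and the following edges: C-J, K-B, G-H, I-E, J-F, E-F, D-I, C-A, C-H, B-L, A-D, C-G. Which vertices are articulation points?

Removing B increases the component count from 2 to 3, so B is a cut vertex.
Removing C increases the component count from 2 to 3, so C is a cut vertex.
By contrast removing D leaves 2 components; it is not a cut vertex. No other vertex is a cut vertex either.

B, C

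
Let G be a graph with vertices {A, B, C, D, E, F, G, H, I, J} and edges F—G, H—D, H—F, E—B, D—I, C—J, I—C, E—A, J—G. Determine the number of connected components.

2

Starting from A we can reach A, B, E. That is one component of size 3.
Starting from C we can reach C, D, F, G, H, I, J. That is one component of size 7.
Total: 2 components.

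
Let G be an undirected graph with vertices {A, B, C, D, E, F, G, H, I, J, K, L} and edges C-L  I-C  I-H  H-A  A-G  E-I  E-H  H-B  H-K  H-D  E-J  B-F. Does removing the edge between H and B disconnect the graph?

Removing H-B leaves no path between H and B: the component count goes from 1 to 2. So it is a bridge.

Yes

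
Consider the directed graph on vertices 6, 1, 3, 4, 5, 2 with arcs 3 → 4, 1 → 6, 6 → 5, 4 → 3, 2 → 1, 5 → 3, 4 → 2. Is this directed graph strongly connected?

From 2 we can reach every vertex (1, 2, 3, 4, 5, 6), and every vertex can reach 2 (1, 2, 3, 4, 5, 6). So the whole graph is one strongly connected component.

Yes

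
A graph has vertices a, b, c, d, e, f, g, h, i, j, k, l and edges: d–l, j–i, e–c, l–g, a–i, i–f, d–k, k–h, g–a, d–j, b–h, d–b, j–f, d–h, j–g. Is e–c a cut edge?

Yes

Removing e–c leaves no path between e and c: the component count goes from 2 to 3. So it is a bridge.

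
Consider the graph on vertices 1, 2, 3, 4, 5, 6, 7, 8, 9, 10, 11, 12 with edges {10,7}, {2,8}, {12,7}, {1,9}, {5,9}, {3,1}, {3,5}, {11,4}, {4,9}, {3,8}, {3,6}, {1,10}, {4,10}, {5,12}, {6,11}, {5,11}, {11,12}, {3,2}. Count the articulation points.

Removing 3 increases the component count from 1 to 2, so 3 is a cut vertex.
By contrast removing 6 leaves 1 component; it is not a cut vertex. No other vertex is a cut vertex either.

1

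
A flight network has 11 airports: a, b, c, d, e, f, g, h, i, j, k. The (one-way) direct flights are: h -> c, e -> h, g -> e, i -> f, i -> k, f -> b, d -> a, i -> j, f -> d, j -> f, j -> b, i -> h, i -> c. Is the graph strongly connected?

No

There is no directed path from j to i, so the graph is not strongly connected.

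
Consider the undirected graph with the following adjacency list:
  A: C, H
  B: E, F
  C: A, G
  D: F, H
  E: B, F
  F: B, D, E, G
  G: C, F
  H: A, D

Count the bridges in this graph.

0

The edges on the cycle F-E-B-F are not bridges since each lies on that cycle.
Every edge lies on some cycle, so there are no bridges.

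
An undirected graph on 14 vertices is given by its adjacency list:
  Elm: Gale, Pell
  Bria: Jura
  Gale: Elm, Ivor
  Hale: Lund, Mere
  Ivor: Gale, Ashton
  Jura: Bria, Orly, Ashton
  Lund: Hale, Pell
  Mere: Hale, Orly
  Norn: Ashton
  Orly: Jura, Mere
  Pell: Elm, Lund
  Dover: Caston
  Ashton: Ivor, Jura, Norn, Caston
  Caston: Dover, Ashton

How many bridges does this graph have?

4

The edges on the cycle Pell-Lund-Hale-Mere-Orly-Jura-Ashton-Ivor-Gale-Elm-Pell are not bridges since each lies on that cycle.
But removing Caston-Ashton disconnects Caston from Ashton; removing Bria-Jura disconnects Bria from Jura; removing Norn-Ashton disconnects Norn from Ashton; removing Caston-Dover disconnects Caston from Dover — these are bridges.
That makes 4 bridges.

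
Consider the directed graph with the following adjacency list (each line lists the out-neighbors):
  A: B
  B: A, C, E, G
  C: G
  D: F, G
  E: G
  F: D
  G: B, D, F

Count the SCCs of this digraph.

{A, B, C, D, E, F, G} are all mutually reachable — one SCC of size 7.
That gives 1 strongly connected component.

1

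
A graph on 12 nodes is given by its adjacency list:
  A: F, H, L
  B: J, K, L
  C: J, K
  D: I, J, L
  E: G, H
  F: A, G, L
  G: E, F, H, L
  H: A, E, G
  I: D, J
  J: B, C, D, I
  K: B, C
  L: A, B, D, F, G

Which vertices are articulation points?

Removing L increases the component count from 1 to 2, so L is a cut vertex.
By contrast removing A leaves 1 component; it is not a cut vertex. No other vertex is a cut vertex either.

L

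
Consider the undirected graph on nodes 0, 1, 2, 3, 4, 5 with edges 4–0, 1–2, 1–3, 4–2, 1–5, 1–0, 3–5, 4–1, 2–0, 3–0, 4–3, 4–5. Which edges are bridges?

The edges on the cycle 1-3-5-1 are not bridges since each lies on that cycle.
Every edge lies on some cycle, so there are no bridges.

none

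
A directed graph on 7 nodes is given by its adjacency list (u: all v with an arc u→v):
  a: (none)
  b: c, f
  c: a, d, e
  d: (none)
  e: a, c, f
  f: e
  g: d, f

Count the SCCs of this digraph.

5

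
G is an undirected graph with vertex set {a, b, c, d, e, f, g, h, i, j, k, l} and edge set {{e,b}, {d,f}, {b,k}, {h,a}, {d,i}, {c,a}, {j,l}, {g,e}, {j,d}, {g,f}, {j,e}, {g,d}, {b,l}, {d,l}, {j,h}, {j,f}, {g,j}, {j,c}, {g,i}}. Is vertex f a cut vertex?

No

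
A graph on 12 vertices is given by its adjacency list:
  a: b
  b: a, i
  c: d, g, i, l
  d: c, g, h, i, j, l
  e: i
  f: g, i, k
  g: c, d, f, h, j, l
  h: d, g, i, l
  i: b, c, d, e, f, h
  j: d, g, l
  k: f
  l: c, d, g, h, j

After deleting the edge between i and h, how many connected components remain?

1

i and h are still connected via i-d-h, so the component count stays at 1.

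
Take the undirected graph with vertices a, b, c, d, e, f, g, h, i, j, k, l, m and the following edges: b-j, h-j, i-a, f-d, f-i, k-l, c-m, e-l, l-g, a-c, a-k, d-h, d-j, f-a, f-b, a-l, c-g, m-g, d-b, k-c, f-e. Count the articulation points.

1

Removing f increases the component count from 1 to 2, so f is a cut vertex.
By contrast removing h leaves 1 component; it is not a cut vertex. No other vertex is a cut vertex either.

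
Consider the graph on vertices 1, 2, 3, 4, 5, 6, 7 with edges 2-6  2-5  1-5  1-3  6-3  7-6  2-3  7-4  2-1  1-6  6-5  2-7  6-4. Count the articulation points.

0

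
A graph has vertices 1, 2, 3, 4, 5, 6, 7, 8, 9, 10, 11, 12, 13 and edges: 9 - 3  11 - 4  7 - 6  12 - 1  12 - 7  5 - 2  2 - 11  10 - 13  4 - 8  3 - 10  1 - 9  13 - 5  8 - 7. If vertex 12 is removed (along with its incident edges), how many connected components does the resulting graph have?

1

With 12 gone, the remaining components are: {1, 2, 3, 4, 5, 6, 7, 8, 9, 10, 11, 13}.
That is 1 component.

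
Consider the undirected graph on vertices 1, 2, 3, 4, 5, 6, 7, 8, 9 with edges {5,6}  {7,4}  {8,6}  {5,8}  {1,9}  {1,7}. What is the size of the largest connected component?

3 is isolated — a component by itself.
2 is isolated — a component by itself.
Starting from 5 we can reach 5, 6, 8. That is one component of size 3.
Starting from 1 we can reach 1, 4, 7, 9. That is one component of size 4.
The largest has 4 vertices.

4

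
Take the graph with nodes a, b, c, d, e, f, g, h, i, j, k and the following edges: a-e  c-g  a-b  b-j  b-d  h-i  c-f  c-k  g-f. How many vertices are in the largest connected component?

5

Starting from h we can reach h, i. That is one component of size 2.
Starting from c we can reach c, f, g, k. That is one component of size 4.
Starting from a we can reach a, b, d, e, j. That is one component of size 5.
The largest has 5 vertices.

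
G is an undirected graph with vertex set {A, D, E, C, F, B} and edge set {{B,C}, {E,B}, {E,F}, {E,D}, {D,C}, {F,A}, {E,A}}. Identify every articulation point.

E

Removing E increases the component count from 1 to 2, so E is a cut vertex.
By contrast removing B leaves 1 component; it is not a cut vertex. No other vertex is a cut vertex either.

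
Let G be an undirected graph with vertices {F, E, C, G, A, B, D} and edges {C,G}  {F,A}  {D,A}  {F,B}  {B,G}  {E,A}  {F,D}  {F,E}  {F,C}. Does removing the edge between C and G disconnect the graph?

No

After removing C - G, the path C-F-B-G still connects them, so the edge is not a bridge.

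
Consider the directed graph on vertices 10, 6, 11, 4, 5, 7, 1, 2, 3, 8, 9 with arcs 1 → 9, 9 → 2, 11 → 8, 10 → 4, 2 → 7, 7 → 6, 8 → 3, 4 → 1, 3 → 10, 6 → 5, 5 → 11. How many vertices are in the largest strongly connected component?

11

{1, 2, 3, 4, 5, 6, 7, 8, 9, 10, 11} are all mutually reachable — one SCC of size 11.
The largest has 11 vertices.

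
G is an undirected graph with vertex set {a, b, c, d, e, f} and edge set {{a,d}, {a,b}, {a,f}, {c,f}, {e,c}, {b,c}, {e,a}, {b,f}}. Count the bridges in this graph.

The edges on the cycle b-c-f-b are not bridges since each lies on that cycle.
But removing d–a disconnects d from a — this is a bridge.

1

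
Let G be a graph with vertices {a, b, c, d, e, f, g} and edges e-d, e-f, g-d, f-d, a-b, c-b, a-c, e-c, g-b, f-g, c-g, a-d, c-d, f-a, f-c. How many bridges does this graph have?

The edges on the cycle f-a-c-d-f are not bridges since each lies on that cycle.
Every edge lies on some cycle, so there are no bridges.

0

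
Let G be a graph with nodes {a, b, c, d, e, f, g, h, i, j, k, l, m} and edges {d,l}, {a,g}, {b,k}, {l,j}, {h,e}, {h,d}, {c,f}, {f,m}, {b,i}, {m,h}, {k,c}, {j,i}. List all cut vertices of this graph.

h

Removing h increases the component count from 2 to 3, so h is a cut vertex.
By contrast removing c leaves 2 components; it is not a cut vertex. No other vertex is a cut vertex either.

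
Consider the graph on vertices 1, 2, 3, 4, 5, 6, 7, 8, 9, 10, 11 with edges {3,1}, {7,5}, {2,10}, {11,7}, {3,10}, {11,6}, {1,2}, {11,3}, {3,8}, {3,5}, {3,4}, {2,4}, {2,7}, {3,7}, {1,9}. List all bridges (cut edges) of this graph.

1-9, 11-6, 3-8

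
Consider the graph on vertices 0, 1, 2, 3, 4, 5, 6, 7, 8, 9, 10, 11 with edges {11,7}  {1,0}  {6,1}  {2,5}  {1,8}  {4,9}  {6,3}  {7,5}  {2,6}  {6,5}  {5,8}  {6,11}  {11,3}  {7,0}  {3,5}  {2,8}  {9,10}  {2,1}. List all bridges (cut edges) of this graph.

The edges on the cycle 6-11-3-6 are not bridges since each lies on that cycle.
But removing 9 - 10 disconnects 9 from 10; removing 4 - 9 disconnects 4 from 9 — these are bridges.

10-9, 4-9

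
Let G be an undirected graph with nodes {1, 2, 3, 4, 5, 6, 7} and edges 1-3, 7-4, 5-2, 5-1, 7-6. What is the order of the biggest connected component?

4

Starting from 4 we can reach 4, 6, 7. That is one component of size 3.
Starting from 1 we can reach 1, 2, 3, 5. That is one component of size 4.
The largest has 4 vertices.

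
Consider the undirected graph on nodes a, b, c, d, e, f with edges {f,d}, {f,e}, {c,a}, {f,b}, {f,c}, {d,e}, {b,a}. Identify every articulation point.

Removing f increases the component count from 1 to 2, so f is a cut vertex.
By contrast removing b leaves 1 component; it is not a cut vertex. No other vertex is a cut vertex either.

f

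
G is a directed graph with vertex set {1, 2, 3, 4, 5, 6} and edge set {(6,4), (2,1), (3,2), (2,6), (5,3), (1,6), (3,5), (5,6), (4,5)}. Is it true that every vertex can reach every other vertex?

Yes

From 5 we can reach every vertex (1, 2, 3, 4, 5, 6), and every vertex can reach 5 (1, 2, 3, 4, 5, 6). So the whole graph is one strongly connected component.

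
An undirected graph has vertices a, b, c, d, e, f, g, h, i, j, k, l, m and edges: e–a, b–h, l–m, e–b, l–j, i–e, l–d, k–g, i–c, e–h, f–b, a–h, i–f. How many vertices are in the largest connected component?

Starting from g we can reach g, k. That is one component of size 2.
Starting from d we can reach d, j, l, m. That is one component of size 4.
Starting from a we can reach a, b, c, e, f, h, i. That is one component of size 7.
The largest has 7 vertices.

7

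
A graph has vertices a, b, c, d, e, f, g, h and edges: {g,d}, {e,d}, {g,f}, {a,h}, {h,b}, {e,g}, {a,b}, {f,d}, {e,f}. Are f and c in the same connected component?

The component containing f is {d, e, f, g}, and c is not in it.

No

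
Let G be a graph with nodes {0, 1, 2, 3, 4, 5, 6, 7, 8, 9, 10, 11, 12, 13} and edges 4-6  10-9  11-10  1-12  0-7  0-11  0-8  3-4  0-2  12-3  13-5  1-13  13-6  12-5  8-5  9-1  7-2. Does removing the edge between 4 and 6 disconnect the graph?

No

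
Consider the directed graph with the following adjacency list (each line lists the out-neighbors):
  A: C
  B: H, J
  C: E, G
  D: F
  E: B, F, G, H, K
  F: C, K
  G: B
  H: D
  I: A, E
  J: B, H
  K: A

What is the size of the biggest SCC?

10

{A, B, C, D, E, F, G, H, J, K} are all mutually reachable — one SCC of size 10.
{I} is an SCC by itself.
The largest has 10 vertices.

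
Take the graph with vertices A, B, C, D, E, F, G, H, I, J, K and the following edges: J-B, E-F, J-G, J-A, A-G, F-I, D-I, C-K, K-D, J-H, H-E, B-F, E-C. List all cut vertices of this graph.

J

Removing J increases the component count from 1 to 2, so J is a cut vertex.
By contrast removing B leaves 1 component; it is not a cut vertex. No other vertex is a cut vertex either.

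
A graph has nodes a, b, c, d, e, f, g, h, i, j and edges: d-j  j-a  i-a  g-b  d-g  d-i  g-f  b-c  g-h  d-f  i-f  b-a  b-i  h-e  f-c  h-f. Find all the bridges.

The edges on the cycle g-h-f-g are not bridges since each lies on that cycle.
But removing h-e disconnects h from e — this is a bridge.

e-h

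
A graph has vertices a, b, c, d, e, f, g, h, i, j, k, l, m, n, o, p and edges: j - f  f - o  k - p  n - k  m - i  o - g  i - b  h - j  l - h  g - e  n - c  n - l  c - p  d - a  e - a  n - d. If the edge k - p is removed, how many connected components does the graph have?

2

k and p are still connected via k-n-c-p, so the component count stays at 2.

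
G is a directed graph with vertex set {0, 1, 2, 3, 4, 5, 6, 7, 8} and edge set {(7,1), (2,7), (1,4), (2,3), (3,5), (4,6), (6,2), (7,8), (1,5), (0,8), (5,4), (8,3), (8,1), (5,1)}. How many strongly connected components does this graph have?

{1, 2, 3, 4, 5, 6, 7, 8} are all mutually reachable — one SCC of size 8.
{0} is an SCC by itself.
That gives 2 strongly connected components.

2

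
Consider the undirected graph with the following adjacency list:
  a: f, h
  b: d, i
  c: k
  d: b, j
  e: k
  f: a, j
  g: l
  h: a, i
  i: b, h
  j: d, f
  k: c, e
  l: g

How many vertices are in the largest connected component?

7

Starting from g we can reach g, l. That is one component of size 2.
Starting from c we can reach c, e, k. That is one component of size 3.
Starting from a we can reach a, b, d, f, h, i, j. That is one component of size 7.
The largest has 7 vertices.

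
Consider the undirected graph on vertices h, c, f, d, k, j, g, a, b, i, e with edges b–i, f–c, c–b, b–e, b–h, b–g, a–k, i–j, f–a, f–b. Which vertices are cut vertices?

a, b, f, i

Removing a increases the component count from 2 to 3, so a is a cut vertex.
Removing b increases the component count from 2 to 6, so b is a cut vertex.
Removing f increases the component count from 2 to 3, so f is a cut vertex.
Likewise i is a cut vertex.
By contrast removing c leaves 2 components; it is not a cut vertex. No other vertex is a cut vertex either.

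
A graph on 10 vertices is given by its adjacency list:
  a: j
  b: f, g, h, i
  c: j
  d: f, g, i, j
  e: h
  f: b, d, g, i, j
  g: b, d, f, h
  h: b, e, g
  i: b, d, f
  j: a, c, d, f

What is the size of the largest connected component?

Starting from a we can reach a, b, c, d, e, f, g, h, i, j. That is one component of size 10.
The largest has 10 vertices.

10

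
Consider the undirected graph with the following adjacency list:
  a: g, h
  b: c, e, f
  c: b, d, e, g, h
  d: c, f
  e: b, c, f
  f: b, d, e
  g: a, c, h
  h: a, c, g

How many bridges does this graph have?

The edges on the cycle c-g-a-h-c are not bridges since each lies on that cycle.
Every edge lies on some cycle, so there are no bridges.

0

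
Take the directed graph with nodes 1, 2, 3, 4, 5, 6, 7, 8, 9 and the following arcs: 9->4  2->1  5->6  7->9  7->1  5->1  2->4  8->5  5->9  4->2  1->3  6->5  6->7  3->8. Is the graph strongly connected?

From 2 we can reach every vertex (1, 2, 3, 4, 5, 6, 7, 8, 9), and every vertex can reach 2 (1, 2, 3, 4, 5, 6, 7, 8, 9). So the whole graph is one strongly connected component.

Yes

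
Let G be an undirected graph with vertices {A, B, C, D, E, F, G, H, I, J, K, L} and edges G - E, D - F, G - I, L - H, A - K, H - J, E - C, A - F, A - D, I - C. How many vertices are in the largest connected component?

B is isolated — a component by itself.
Starting from H we can reach H, J, L. That is one component of size 3.
Starting from A we can reach A, D, F, K. That is one component of size 4.
Starting from C we can reach C, E, G, I. That is one component of size 4.
The largest has 4 vertices.

4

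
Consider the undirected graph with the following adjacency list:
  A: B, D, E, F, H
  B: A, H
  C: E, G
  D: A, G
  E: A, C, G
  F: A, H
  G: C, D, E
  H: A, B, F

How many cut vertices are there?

1

Removing A increases the component count from 1 to 2, so A is a cut vertex.
By contrast removing F leaves 1 component; it is not a cut vertex. No other vertex is a cut vertex either.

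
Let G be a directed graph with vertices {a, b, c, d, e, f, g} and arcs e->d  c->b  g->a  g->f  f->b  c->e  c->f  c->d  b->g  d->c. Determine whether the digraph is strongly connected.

There is no directed path from g to d, so the graph is not strongly connected.

No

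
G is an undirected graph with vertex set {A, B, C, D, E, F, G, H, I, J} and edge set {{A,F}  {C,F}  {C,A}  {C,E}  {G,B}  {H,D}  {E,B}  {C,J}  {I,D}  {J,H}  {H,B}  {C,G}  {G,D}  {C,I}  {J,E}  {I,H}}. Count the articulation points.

Removing C increases the component count from 1 to 2, so C is a cut vertex.
By contrast removing I leaves 1 component; it is not a cut vertex. No other vertex is a cut vertex either.

1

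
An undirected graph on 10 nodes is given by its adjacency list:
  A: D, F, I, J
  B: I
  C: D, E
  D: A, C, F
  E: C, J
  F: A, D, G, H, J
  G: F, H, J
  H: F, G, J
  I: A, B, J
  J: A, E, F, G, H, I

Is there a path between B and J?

From B we can reach A, B, C, D, E, F, G, H, I, J, which includes J.

Yes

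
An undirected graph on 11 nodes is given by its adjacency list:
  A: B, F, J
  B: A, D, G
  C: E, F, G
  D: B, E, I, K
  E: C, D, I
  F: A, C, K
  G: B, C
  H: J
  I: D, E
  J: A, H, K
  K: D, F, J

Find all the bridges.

H-J

The edges on the cycle D-I-E-D are not bridges since each lies on that cycle.
But removing J-H disconnects J from H — this is a bridge.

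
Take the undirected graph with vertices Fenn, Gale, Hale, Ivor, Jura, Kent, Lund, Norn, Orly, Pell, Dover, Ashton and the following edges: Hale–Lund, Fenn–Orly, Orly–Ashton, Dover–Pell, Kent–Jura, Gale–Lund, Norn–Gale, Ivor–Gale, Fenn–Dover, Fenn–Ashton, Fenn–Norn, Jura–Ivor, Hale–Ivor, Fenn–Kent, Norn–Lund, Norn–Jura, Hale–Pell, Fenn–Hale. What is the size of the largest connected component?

12

Starting from Fenn we can reach Fenn, Gale, Hale, Ivor, Jura, Kent, Lund, Norn, Orly, Pell, Dover, Ashton. That is one component of size 12.
The largest has 12 vertices.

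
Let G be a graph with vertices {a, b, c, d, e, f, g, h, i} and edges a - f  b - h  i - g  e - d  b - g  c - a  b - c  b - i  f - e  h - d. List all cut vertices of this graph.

Removing b increases the component count from 1 to 2, so b is a cut vertex.
By contrast removing d leaves 1 component; it is not a cut vertex. No other vertex is a cut vertex either.

b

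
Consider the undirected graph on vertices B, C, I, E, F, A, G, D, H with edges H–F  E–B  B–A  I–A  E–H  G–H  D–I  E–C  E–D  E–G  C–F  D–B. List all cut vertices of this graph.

E

Removing E increases the component count from 1 to 2, so E is a cut vertex.
By contrast removing C leaves 1 component; it is not a cut vertex. No other vertex is a cut vertex either.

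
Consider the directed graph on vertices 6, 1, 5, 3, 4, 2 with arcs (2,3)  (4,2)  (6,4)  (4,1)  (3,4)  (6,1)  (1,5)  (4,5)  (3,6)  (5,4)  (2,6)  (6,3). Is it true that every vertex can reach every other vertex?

Yes

From 1 we can reach every vertex (1, 2, 3, 4, 5, 6), and every vertex can reach 1 (1, 2, 3, 4, 5, 6). So the whole graph is one strongly connected component.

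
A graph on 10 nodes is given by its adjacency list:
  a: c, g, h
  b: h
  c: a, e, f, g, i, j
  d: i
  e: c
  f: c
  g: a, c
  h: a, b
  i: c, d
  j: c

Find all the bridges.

The edges on the cycle c-a-g-c are not bridges since each lies on that cycle.
But removing h-a disconnects h from a; removing e-c disconnects e from c; removing f-c disconnects f from c; removing b-h disconnects b from h — these are bridges.
In total 7 edges are bridges.

a-h, b-h, c-e, c-f, c-i, c-j, d-i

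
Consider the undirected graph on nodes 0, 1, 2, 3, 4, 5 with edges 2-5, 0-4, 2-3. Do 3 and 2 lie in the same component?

Yes

From 3 we can reach 2, 3, 5, which includes 2.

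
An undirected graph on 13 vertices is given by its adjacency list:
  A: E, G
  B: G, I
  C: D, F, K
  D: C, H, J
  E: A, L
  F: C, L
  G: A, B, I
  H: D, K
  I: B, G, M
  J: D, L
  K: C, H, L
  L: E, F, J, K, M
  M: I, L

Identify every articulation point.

L

Removing L increases the component count from 1 to 2, so L is a cut vertex.
By contrast removing J leaves 1 component; it is not a cut vertex. No other vertex is a cut vertex either.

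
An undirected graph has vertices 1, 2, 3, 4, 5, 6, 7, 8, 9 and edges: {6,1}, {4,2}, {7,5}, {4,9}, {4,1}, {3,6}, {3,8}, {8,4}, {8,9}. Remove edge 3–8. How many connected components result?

2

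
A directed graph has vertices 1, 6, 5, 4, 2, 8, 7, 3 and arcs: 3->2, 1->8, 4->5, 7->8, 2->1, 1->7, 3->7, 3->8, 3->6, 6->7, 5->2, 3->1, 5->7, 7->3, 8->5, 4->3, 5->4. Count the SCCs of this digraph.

1

{1, 2, 3, 4, 5, 6, 7, 8} are all mutually reachable — one SCC of size 8.
That gives 1 strongly connected component.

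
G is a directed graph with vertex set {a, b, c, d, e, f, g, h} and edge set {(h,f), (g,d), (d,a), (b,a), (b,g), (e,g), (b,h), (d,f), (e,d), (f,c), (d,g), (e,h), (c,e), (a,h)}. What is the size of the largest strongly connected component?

7

{a, c, d, e, f, g, h} are all mutually reachable — one SCC of size 7.
{b} is an SCC by itself.
The largest has 7 vertices.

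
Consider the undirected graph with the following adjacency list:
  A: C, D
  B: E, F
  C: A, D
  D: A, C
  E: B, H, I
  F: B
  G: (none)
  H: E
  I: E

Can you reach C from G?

No

The component containing G is {G}, and C is not in it.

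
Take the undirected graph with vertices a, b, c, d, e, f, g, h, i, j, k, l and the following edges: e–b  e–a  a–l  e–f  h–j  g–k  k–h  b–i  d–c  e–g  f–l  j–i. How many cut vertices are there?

Removing e increases the component count from 2 to 3, so e is a cut vertex.
By contrast removing g leaves 2 components; it is not a cut vertex. No other vertex is a cut vertex either.

1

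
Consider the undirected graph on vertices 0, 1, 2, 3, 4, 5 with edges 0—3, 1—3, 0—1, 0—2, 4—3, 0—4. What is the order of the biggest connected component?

5

5 is isolated — a component by itself.
Starting from 0 we can reach 0, 1, 2, 3, 4. That is one component of size 5.
The largest has 5 vertices.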